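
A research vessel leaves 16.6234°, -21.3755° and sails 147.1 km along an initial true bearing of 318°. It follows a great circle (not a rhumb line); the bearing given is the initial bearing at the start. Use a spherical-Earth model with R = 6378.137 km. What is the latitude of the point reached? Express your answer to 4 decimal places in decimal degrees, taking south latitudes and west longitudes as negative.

latitude 17.6033°

Angular distance δ = d/R = 147.1 / 6378.137 = 0.023063 rad.
Converting: φ₁ = 0.290133 rad, θ = 5.550147 rad.
Applying the spherical law of cosines for sides, sin φ₂ = sin φ₁ cos δ + cos φ₁ sin δ cos θ = 0.302425, so φ₂ = 17.6033°.
Then Δλ = atan2(-0.014786, 0.913216) = -0.016190 rad, from sin θ sin δ cos φ₁ over cos δ − sin φ₁ sin φ₂.
λ₂ = λ₁ + Δλ = -22.3031°.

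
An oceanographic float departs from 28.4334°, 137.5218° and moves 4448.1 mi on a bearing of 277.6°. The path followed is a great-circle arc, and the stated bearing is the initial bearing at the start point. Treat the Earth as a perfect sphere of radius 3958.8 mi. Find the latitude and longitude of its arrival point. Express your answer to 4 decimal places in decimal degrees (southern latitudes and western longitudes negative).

latitude 18.1054°, longitude 67.4199°

Central angle δ = d/R = 1.123598 rad.
Start latitude φ₁ = 0.496256 rad; initial bearing θ = 4.845034 rad.
Destination latitude: φ₂ = arcsin( sin φ₁ cos δ + cos φ₁ sin δ cos θ ) = arcsin(0.310767) = 18.1054°.
Δλ = atan2( sin θ sin δ cos φ₁ , cos δ − sin φ₁ sin φ₂ ) = atan2(-0.785931, 0.284474) = -1.223509 rad = -70.1019°.
λ₂ = λ₁ + Δλ = 67.4199°.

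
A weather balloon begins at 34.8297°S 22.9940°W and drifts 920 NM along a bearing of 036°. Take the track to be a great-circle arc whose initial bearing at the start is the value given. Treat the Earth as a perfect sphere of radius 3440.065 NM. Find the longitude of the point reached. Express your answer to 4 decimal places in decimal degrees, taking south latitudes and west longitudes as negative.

Angular distance δ = d/R = 920 / 3440.065 = 0.267437 rad.
Start latitude φ₁ = -0.607893 rad; initial bearing θ = 0.628319 rad.
Applying the spherical law of cosines for sides, sin φ₂ = sin φ₁ cos δ + cos φ₁ sin δ cos θ = -0.375345, so φ₂ = -22.0456°.
Δλ = atan2( sin θ sin δ cos φ₁ , cos δ − sin φ₁ sin φ₂ ) = atan2(0.127502, 0.750077) = 0.168375 rad = 9.6472°.
Hence λ₂ = -22.9940° + 9.6472° = -13.3468°.

longitude -13.3468°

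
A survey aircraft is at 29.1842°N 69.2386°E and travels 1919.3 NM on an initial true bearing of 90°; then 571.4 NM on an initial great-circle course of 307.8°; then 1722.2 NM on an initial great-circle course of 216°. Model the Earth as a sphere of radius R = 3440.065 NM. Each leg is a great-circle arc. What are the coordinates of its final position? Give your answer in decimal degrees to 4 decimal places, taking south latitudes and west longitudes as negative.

latitude 5.8900°, longitude 79.6416°

Apply the spherical direct solution leg by leg, carrying full precision between legs.
Leg 1: from (29.1842°, 69.2386°), δ = 1919.3/3440.065 = 0.557926 rad, θ = 90° → φ = 24.4358°, λ = 104.7959°.
Leg 2: from (24.4358°, 104.7959°), δ = 571.4/3440.065 = 0.166102 rad, θ = 307.8° → φ = 30.0159°, λ = 96.1181°.
Leg 3: from (30.0159°, 96.1181°), δ = 1722.2/3440.065 = 0.500630 rad, θ = 216° → φ = 5.8900°, λ = 79.6416°.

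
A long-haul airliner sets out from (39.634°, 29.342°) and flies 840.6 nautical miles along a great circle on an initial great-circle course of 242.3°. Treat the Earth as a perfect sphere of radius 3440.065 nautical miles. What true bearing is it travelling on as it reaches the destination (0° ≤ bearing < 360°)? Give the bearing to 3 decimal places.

final bearing 233.657°

δ = 840.6/3440.065 = 0.244356 rad (14.0006°).
Start latitude φ₁ = 0.691744 rad; initial bearing θ = 4.228933 rad.
Applying the spherical law of cosines for sides, sin φ₂ = sin φ₁ cos δ + cos φ₁ sin δ cos θ = 0.532323, so φ₂ = 32.163°.
Δλ = atan2( sin θ sin δ cos φ₁ , cos δ − sin φ₁ sin φ₂ ) = atan2(-0.164966, 0.630735) = -0.255816 rad = -14.657°.
λ₂ = λ₁ + Δλ = 14.685°.
The forward bearing on arrival equals the back-azimuth from the destination plus 180°.
Back-azimuth from P₂ (32.163°, 14.685°) to P₁ (39.634°, 29.342°), with Δλ' = λ₁ − λ₂ = 14.657°: atan2( sin Δλ' cos φ₁ , cos φ₂ sin φ₁ − sin φ₂ cos φ₁ cos Δλ' ) = 53.657°.
Final bearing = (53.657° + 180°) mod 360° = 233.657°.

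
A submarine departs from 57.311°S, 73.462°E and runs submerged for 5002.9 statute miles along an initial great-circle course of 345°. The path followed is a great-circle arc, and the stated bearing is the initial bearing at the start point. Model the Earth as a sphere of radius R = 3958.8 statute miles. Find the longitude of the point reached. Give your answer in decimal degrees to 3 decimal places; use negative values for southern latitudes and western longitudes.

The arc subtends δ = 5002.9/3958.8 = 1.263742 rad at the centre.
With φ₁ = -57.311° = -1.000266 rad and θ = 345° = 6.021386 rad:
Destination latitude: φ₂ = arcsin( sin φ₁ cos δ + cos φ₁ sin δ cos θ ) = arcsin(0.242896) = 14.058°.
Δλ = atan2( sin θ sin δ cos φ₁ , cos δ − sin φ₁ sin φ₂ ) = atan2(-0.133245, 0.506677) = -0.257155 rad = -14.734°.
Hence λ₂ = 73.462° + -14.734° = 58.728°.

longitude 58.728°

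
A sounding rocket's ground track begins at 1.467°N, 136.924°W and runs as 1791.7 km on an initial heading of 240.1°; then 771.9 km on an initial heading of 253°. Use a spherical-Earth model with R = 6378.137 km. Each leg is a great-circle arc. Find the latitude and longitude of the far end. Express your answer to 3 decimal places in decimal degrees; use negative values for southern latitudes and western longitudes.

Apply the spherical direct solution leg by leg, carrying full precision between legs.
Leg 1: from (1.467°, -136.924°), δ = 1791.7/6378.137 = 0.280913 rad, θ = 240.1° → φ = -6.520°, λ = -150.923°.
Leg 2: from (-6.520°, -150.923°), δ = 771.9/6378.137 = 0.121023 rad, θ = 253° → φ = -8.499°, λ = -157.626°.

latitude -8.499°, longitude -157.626°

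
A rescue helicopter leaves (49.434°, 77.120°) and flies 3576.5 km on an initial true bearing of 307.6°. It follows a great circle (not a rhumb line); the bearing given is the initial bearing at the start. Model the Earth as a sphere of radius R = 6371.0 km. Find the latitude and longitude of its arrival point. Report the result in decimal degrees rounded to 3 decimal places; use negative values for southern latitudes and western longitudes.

latitude 58.683°, longitude 22.882°

The arc subtends δ = 3576.5/6371 = 0.561372 rad at the centre.
With φ₁ = 49.434° = 0.862786 rad and θ = 307.6° = 5.368633 rad:
sin φ₂ = sin φ₁ cos δ + cos φ₁ sin δ cos θ = (0.759657)(0.846526) + (0.650324)(0.532348)(0.610145) = 0.854301
φ₂ = asin(0.854301) = 1.024204 rad = 58.683°.
Then Δλ = atan2(-0.274289, 0.197550) = -0.946626 rad, from sin θ sin δ cos φ₁ over cos δ − sin φ₁ sin φ₂.
Hence λ₂ = 77.120° + -54.238° = 22.882°.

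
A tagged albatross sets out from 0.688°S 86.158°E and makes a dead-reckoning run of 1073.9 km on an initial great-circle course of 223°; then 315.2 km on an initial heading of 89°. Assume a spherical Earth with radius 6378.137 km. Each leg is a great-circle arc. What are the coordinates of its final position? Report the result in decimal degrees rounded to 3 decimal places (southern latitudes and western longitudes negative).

Apply the spherical direct solution leg by leg, carrying full precision between legs.
Leg 1: from (-0.688°, 86.158°), δ = 1073.9/6378.137 = 0.168372 rad, θ = 223° → φ = -7.723°, λ = 79.535°.
Leg 2: from (-7.723°, 79.535°), δ = 315.2/6378.137 = 0.049419 rad, θ = 89° → φ = -7.664°, λ = 82.392°.

latitude -7.664°, longitude 82.392°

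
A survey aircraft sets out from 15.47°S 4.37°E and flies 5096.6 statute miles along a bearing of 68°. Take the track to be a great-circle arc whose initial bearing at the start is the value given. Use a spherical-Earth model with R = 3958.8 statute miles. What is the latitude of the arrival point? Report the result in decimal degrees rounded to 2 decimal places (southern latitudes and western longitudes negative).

The arc subtends δ = 5096.6/3958.8 = 1.287410 rad at the centre.
Converting: φ₁ = -0.270002 rad, θ = 1.186824 rad.
Applying the spherical law of cosines for sides, sin φ₂ = sin φ₁ cos δ + cos φ₁ sin δ cos θ = 0.272054, so φ₂ = 15.79°.
Then Δλ = atan2(0.857951, 0.352174) = 1.181286 rad, from sin θ sin δ cos φ₁ over cos δ − sin φ₁ sin φ₂.
Hence λ₂ = 4.37° + 67.68° = 72.05°.

latitude 15.79°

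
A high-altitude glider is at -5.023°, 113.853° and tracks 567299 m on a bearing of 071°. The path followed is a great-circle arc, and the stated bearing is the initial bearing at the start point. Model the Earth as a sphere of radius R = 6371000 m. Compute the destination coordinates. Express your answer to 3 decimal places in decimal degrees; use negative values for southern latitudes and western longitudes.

latitude -3.346°, longitude 118.684°

δ = 567299/6371000 = 0.089044 rad (5.1018°).
Converting: φ₁ = -0.087668 rad, θ = 1.239184 rad.
Destination latitude: φ₂ = arcsin( sin φ₁ cos δ + cos φ₁ sin δ cos θ ) = arcsin(-0.058368) = -3.346°.
For the longitude increment, Δλ = atan2( sin θ sin δ cos φ₁, cos δ − sin φ₁ sin φ₂ ) = atan2(0.083759, 0.990928) = 4.831°.
λ₂ = 113.853° + 4.831° = 118.684°.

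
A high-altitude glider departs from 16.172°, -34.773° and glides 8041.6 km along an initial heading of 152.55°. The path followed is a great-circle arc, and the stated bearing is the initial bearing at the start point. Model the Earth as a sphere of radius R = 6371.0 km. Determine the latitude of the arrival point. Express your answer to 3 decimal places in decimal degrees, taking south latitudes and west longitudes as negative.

latitude -46.673°

The arc subtends δ = 8041.6/6371 = 1.262219 rad at the centre.
Converting: φ₁ = 0.282255 rad, θ = 2.662500 rad.
Applying the spherical law of cosines for sides, sin φ₂ = sin φ₁ cos δ + cos φ₁ sin δ cos θ = -0.727454, so φ₂ = -46.673°.
For the longitude increment, Δλ = atan2( sin θ sin δ cos φ₁, cos δ − sin φ₁ sin φ₂ ) = atan2(0.421822, 0.506315) = 39.798°.
λ₂ = λ₁ + Δλ = 5.025°.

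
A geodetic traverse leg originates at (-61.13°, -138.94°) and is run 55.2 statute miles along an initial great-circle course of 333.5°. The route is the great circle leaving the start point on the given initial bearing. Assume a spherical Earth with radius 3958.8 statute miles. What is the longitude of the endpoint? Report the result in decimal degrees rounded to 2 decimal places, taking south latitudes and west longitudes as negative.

longitude -139.66°

The arc subtends δ = 55.2/3958.8 = 0.013944 rad at the centre.
Converting: φ₁ = -1.066920 rad, θ = 5.820673 rad.
Destination latitude: φ₂ = arcsin( sin φ₁ cos δ + cos φ₁ sin δ cos θ ) = arcsin(-0.869608) = -60.41°.
For the longitude increment, Δλ = atan2( sin θ sin δ cos φ₁, cos δ − sin φ₁ sin φ₂ ) = atan2(-0.003004, 0.238372) = -0.72°.
λ₂ = λ₁ + Δλ = -139.66°.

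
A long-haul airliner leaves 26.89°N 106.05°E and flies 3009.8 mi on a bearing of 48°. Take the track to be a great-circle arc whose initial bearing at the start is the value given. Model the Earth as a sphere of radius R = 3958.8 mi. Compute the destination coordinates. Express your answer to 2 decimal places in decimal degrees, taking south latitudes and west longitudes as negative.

Angular distance δ = d/R = 3009.8 / 3958.8 = 0.760281 rad.
With φ₁ = 26.89° = 0.469319 rad and θ = 48° = 0.837758 rad:
sin φ₂ = sin φ₁ cos δ + cos φ₁ sin δ cos θ = (0.452279)(0.724642) + (0.891876)(0.689125)(0.669131) = 0.738998
φ₂ = asin(0.738998) = 0.831582 rad = 47.65°.
For the longitude increment, Δλ = atan2( sin θ sin δ cos φ₁, cos δ − sin φ₁ sin φ₂ ) = atan2(0.456748, 0.390409) = 49.48°.
Hence λ₂ = 106.05° + 49.48° = 155.53°.

latitude 47.65°, longitude 155.53°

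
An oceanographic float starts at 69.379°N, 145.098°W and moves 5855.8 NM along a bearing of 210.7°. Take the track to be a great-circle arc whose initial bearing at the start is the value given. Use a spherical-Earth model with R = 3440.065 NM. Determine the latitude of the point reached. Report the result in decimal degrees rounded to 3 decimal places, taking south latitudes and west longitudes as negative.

Angular distance δ = d/R = 5855.8 / 3440.065 = 1.702235 rad.
Converting: φ₁ = 1.210892 rad, θ = 3.677409 rad.
Destination latitude: φ₂ = arcsin( sin φ₁ cos δ + cos φ₁ sin δ cos θ ) = arcsin(-0.422879) = -25.016°.
For the longitude increment, Δλ = atan2( sin θ sin δ cos φ₁, cos δ − sin φ₁ sin φ₂ ) = atan2(-0.178254, 0.264724) = -33.955°.
λ₂ = -145.098° + -33.955° = -179.053°.

latitude -25.016°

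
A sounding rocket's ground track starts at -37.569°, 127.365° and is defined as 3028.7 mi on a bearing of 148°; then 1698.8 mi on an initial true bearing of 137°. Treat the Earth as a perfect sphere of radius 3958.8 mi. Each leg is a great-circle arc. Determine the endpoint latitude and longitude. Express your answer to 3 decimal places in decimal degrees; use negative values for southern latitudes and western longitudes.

Apply the spherical direct solution leg by leg, carrying full precision between legs.
Leg 1: from (-37.569°, 127.365°), δ = 3028.7/3958.8 = 0.765055 rad, θ = 148° → φ = -64.871°, λ = -172.839°.
Leg 2: from (-64.871°, -172.839°), δ = 1698.8/3958.8 = 0.429120 rad, θ = 137° → φ = -72.267°, λ = -104.145°.

latitude -72.267°, longitude -104.145°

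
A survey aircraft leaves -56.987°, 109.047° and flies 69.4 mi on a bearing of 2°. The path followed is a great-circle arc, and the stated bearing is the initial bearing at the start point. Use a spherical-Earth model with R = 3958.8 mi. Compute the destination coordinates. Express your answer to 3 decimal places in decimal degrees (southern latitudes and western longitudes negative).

Central angle δ = d/R = 0.017531 rad.
Start latitude φ₁ = -0.994611 rad; initial bearing θ = 0.034907 rad.
Destination latitude: φ₂ = arcsin( sin φ₁ cos δ + cos φ₁ sin δ cos θ ) = arcsin(-0.828873) = -55.983°.
For the longitude increment, Δλ = atan2( sin θ sin δ cos φ₁, cos δ − sin φ₁ sin φ₂ ) = atan2(0.000333, 0.304797) = 0.063°.
Hence λ₂ = 109.047° + 0.063° = 109.110°.

latitude -55.983°, longitude 109.110°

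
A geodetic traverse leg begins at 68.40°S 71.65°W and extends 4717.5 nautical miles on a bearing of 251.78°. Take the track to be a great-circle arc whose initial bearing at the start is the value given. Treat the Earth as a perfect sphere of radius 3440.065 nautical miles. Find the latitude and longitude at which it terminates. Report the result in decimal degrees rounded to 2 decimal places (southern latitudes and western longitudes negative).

Central angle δ = d/R = 1.371340 rad.
Converting: φ₁ = -1.193805 rad, θ = 4.394390 rad.
sin φ₂ = sin φ₁ cos δ + cos φ₁ sin δ cos θ = (-0.929776)(0.198136) + (0.368125)(0.980175)(-0.312667) = -0.297041
φ₂ = asin(-0.297041) = -0.301592 rad = -17.28°.
For the longitude increment, Δλ = atan2( sin θ sin δ cos φ₁, cos δ − sin φ₁ sin φ₂ ) = atan2(-0.342736, -0.078045) = -102.83°.
Hence λ₂ = -71.65° + -102.83° = -174.48°.

latitude -17.28°, longitude -174.48°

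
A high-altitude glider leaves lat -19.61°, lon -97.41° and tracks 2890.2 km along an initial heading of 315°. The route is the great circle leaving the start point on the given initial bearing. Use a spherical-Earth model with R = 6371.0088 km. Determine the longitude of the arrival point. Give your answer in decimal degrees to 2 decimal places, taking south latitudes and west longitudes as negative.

Angular distance δ = d/R = 2890.2 / 6371.0088 = 0.453649 rad.
With φ₁ = -19.61° = -0.342259 rad and θ = 315° = 5.497787 rad:
sin φ₂ = sin φ₁ cos δ + cos φ₁ sin δ cos θ = (-0.335616)(0.898854) + (0.941999)(0.438248)(0.707107) = -0.009755
φ₂ = asin(-0.009755) = -0.009756 rad = -0.56°.
For the longitude increment, Δλ = atan2( sin θ sin δ cos φ₁, cos δ − sin φ₁ sin φ₂ ) = atan2(-0.291914, 0.895580) = -18.05°.
λ₂ = λ₁ + Δλ = -115.46°.

longitude -115.46°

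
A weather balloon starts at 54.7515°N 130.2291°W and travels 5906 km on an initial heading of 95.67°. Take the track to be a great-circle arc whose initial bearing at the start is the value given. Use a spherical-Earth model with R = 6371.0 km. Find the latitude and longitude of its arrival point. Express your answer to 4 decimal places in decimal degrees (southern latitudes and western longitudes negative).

latitude 26.3960°, longitude -67.5368°

δ = 5906/6371 = 0.927013 rad (53.1139°).
Start latitude φ₁ = 0.955594 rad; initial bearing θ = 1.669756 rad.
Destination latitude: φ₂ = arcsin( sin φ₁ cos δ + cos φ₁ sin δ cos θ ) = arcsin(0.444573) = 26.3960°.
Then Δλ = atan2(0.459343, 0.237162) = 1.094188 rad, from sin θ sin δ cos φ₁ over cos δ − sin φ₁ sin φ₂.
λ₂ = -130.2291° + 62.6923° = -67.5368°.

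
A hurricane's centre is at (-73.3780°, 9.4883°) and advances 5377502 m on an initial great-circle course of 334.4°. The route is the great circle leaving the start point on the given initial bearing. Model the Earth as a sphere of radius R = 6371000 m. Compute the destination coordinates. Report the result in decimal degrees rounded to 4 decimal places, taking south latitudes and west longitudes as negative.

latitude -26.3513°, longitude -11.6342°

Angular distance δ = d/R = 5377502 / 6371000 = 0.844059 rad.
Start latitude φ₁ = -1.280688 rad; initial bearing θ = 5.836381 rad.
Destination latitude: φ₂ = arcsin( sin φ₁ cos δ + cos φ₁ sin δ cos θ ) = arcsin(-0.443873) = -26.3513°.
Δλ = atan2( sin θ sin δ cos φ₁ , cos δ − sin φ₁ sin φ₂ ) = atan2(-0.092373, 0.239110) = -0.368657 rad = -21.1225°.
λ₂ = 9.4883° + -21.1225° = -11.6342°.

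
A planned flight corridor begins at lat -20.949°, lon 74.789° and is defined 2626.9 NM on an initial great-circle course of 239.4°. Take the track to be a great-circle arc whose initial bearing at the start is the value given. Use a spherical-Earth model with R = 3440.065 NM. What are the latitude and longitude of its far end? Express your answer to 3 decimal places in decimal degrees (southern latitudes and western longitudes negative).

latitude -35.946°, longitude 27.461°

δ = 2626.9/3440.065 = 0.763619 rad (43.7522°).
Converting: φ₁ = -0.365629 rad, θ = 4.178318 rad.
sin φ₂ = sin φ₁ cos δ + cos φ₁ sin δ cos θ = (-0.357537)(0.722338) + (0.933899)(0.691540)(-0.509041) = -0.587016
φ₂ = asin(-0.587016) = -0.627368 rad = -35.946°.
For the longitude increment, Δλ = atan2( sin θ sin δ cos φ₁, cos δ − sin φ₁ sin φ₂ ) = atan2(-0.555892, 0.512458) = -47.328°.
Hence λ₂ = 74.789° + -47.328° = 27.461°.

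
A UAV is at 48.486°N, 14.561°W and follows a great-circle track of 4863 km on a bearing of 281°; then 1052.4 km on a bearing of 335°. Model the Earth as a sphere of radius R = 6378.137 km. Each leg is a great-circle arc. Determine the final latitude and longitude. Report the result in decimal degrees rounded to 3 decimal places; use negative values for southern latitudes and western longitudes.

Apply the spherical direct solution leg by leg, carrying full precision between legs.
Leg 1: from (48.486°, -14.561°), δ = 4863/6378.137 = 0.762448 rad, θ = 281° → φ = 38.965°, λ = -75.252°.
Leg 2: from (38.965°, -75.252°), δ = 1052.4/6378.137 = 0.165001 rad, θ = 335° → φ = 47.396°, λ = -81.138°.

latitude 47.396°, longitude -81.138°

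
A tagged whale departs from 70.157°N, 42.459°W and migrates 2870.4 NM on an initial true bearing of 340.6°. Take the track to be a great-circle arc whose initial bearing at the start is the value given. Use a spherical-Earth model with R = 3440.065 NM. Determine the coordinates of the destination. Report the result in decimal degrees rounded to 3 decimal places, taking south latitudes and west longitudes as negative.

Angular distance δ = d/R = 2870.4 / 3440.065 = 0.834403 rad.
With φ₁ = 70.157° = 1.224471 rad and θ = 340.6° = 5.944591 rad:
Destination latitude: φ₂ = arcsin( sin φ₁ cos δ + cos φ₁ sin δ cos θ ) = arcsin(0.868957) = 60.338°.
For the longitude increment, Δλ = atan2( sin θ sin δ cos φ₁, cos δ − sin φ₁ sin φ₂ ) = atan2(-0.083536, -0.145744) = -150.180°.
λ₂ = -42.459° + -150.180° = -192.639°, normalized to (−180°, 180°] → 167.361°.

latitude 60.338°, longitude 167.361°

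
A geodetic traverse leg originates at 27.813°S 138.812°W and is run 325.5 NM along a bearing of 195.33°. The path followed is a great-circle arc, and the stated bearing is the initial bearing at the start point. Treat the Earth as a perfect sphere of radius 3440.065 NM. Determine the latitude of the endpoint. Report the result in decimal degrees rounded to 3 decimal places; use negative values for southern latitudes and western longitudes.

latitude -33.031°

δ = 325.5/3440.065 = 0.094620 rad (5.4213°).
Start latitude φ₁ = -0.485428 rad; initial bearing θ = 3.409152 rad.
sin φ₂ = sin φ₁ cos δ + cos φ₁ sin δ cos θ = (-0.466587)(0.995527) + (0.884475)(0.094479)(-0.964419) = -0.545091
φ₂ = asin(-0.545091) = -0.576498 rad = -33.031°.
Δλ = atan2( sin θ sin δ cos φ₁ , cos δ − sin φ₁ sin φ₂ ) = atan2(-0.022093, 0.741194) = -0.029798 rad = -1.707°.
Hence λ₂ = -138.812° + -1.707° = -140.519°.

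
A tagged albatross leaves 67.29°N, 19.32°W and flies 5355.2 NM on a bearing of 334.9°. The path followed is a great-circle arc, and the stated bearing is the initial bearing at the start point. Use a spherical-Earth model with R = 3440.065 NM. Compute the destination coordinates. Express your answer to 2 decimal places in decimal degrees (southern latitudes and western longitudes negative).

latitude 21.26°, longitude -172.25°

The arc subtends δ = 5355.2/3440.065 = 1.556715 rad at the centre.
Converting: φ₁ = 1.174432 rad, θ = 5.845108 rad.
Applying the spherical law of cosines for sides, sin φ₂ = sin φ₁ cos δ + cos φ₁ sin δ cos θ = 0.362565, so φ₂ = 21.26°.
For the longitude increment, Δλ = atan2( sin θ sin δ cos φ₁, cos δ − sin φ₁ sin φ₂ ) = atan2(-0.163753, -0.320375) = -152.93°.
λ₂ = λ₁ + Δλ = -172.25°.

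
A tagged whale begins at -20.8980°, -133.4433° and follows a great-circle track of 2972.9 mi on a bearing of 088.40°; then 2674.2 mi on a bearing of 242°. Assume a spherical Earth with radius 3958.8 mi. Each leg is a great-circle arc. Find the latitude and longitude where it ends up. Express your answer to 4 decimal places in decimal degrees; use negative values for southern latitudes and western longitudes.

Apply the spherical direct solution leg by leg, carrying full precision between legs.
Leg 1: from (-20.8980°, -133.4433°), δ = 2972.9/3958.8 = 0.750960 rad, θ = 88.4° → φ = -14.0616°, λ = -88.7635°.
Leg 2: from (-14.0616°, -88.7635°), δ = 2674.2/3958.8 = 0.675508 rad, θ = 242° → φ = -28.3182°, λ = -127.6040°.

latitude -28.3182°, longitude -127.6040°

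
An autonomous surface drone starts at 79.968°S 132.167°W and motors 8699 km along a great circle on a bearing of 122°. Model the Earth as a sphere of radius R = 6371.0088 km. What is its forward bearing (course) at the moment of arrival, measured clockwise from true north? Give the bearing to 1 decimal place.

Angular distance δ = d/R = 8699 / 6371.0088 = 1.365404 rad.
Start latitude φ₁ = -1.395705 rad; initial bearing θ = 2.129302 rad.
sin φ₂ = sin φ₁ cos δ + cos φ₁ sin δ cos θ = (-0.984711)(0.203951) + (0.174198)(0.978981)(-0.529919) = -0.291204
φ₂ = asin(-0.291204) = -0.295485 rad = -16.930°.
Then Δλ = atan2(0.144623, -0.082800) = 2.090766 rad, from sin θ sin δ cos φ₁ over cos δ − sin φ₁ sin φ₂.
λ₂ = λ₁ + Δλ = -12.375°.
The forward bearing on arrival equals the back-azimuth from the destination plus 180°.
Back-azimuth from P₂ (-16.9°, -12.4°) to P₁ (-80.0°, -132.2°), with Δλ' = λ₁ − λ₂ = -119.8°: atan2( sin Δλ' cos φ₁ , cos φ₂ sin φ₁ − sin φ₂ cos φ₁ cos Δλ' ) = 188.9°.
Final bearing = (188.9° + 180°) mod 360° = 8.9°.

final bearing 8.9°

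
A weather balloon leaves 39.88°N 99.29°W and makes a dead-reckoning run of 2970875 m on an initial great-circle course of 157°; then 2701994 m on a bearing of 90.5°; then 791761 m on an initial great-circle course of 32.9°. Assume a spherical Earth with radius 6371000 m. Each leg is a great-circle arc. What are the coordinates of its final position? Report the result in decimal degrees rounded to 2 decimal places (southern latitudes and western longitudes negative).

latitude 19.18°, longitude -59.73°

Apply the spherical direct solution leg by leg, carrying full precision between legs.
Leg 1: from (39.88°, -99.29°), δ = 2970875/6371000 = 0.466312 rad, θ = 157° → φ = 14.78°, λ = -88.82°.
Leg 2: from (14.78°, -88.82°), δ = 2701994/6371000 = 0.424108 rad, θ = 90.5° → φ = 13.24°, λ = -63.81°.
Leg 3: from (13.24°, -63.81°), δ = 791761/6371000 = 0.124276 rad, θ = 32.9° → φ = 19.18°, λ = -59.73°.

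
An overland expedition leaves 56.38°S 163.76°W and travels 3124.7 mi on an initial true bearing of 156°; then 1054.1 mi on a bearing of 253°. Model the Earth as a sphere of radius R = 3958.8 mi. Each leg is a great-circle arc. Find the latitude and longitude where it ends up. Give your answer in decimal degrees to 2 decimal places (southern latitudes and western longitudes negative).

latitude -69.60°, longitude -92.52°

Apply the spherical direct solution leg by leg, carrying full precision between legs.
Leg 1: from (-56.38°, -163.76°), δ = 3124.7/3958.8 = 0.789305 rad, θ = 156° → φ = -71.01°, λ = -46.30°.
Leg 2: from (-71.01°, -46.30°), δ = 1054.1/3958.8 = 0.266268 rad, θ = 253° → φ = -69.60°, λ = -92.52°.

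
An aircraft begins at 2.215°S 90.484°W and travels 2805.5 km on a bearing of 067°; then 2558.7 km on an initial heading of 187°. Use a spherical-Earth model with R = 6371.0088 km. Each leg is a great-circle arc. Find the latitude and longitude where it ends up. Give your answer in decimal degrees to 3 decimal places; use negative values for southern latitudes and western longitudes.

Apply the spherical direct solution leg by leg, carrying full precision between legs.
Leg 1: from (-2.215°, -90.484°), δ = 2805.5/6371.0088 = 0.440354 rad, θ = 67° → φ = 7.554°, λ = -67.168°.
Leg 2: from (7.554°, -67.168°), δ = 2558.7/6371.0088 = 0.401616 rad, θ = 187° → φ = -15.285°, λ = -69.998°.

latitude -15.285°, longitude -69.998°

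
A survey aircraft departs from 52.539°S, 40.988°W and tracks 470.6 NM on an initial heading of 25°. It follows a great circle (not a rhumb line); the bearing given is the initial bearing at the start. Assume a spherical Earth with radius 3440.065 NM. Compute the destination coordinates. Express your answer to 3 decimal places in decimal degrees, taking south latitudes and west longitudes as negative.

Central angle δ = d/R = 0.136800 rad.
Converting: φ₁ = -0.916979 rad, θ = 0.436332 rad.
sin φ₂ = sin φ₁ cos δ + cos φ₁ sin δ cos θ = (-0.793768)(0.990657) + (0.608221)(0.136373)(0.906308) = -0.711178
φ₂ = asin(-0.711178) = -0.791172 rad = -45.331°.
Δλ = atan2( sin θ sin δ cos φ₁ , cos δ − sin φ₁ sin φ₂ ) = atan2(0.035054, 0.426148) = 0.082074 rad = 4.702°.
Hence λ₂ = -40.988° + 4.702° = -36.286°.

latitude -45.331°, longitude -36.286°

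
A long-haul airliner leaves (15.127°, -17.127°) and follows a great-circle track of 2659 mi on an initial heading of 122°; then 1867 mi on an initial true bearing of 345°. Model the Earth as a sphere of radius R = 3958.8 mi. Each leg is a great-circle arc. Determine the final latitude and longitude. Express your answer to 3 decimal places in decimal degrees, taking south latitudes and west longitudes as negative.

Apply the spherical direct solution leg by leg, carrying full precision between legs.
Leg 1: from (15.127°, -17.127°), δ = 2659/3958.8 = 0.671668 rad, θ = 122° → φ = -6.550°, λ = 14.960°.
Leg 2: from (-6.550°, 14.960°), δ = 1867/3958.8 = 0.471608 rad, θ = 345° → φ = 19.534°, λ = 7.792°.

latitude 19.534°, longitude 7.792°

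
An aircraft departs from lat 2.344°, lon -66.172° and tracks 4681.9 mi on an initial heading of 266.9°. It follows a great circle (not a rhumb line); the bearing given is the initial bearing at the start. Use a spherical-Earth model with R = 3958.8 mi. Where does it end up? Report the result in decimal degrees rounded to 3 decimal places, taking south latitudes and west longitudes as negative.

The arc subtends δ = 4681.9/3958.8 = 1.182656 rad at the centre.
With φ₁ = 2.344° = 0.040911 rad and θ = 266.9° = 4.658284 rad:
Destination latitude: φ₂ = arcsin( sin φ₁ cos δ + cos φ₁ sin δ cos θ ) = arcsin(-0.034535) = -1.979°.
Δλ = atan2( sin θ sin δ cos φ₁ , cos δ − sin φ₁ sin φ₂ ) = atan2(-0.923487, 0.379880) = -1.180541 rad = -67.640°.
Hence λ₂ = -66.172° + -67.640° = -133.812°.

latitude -1.979°, longitude -133.812°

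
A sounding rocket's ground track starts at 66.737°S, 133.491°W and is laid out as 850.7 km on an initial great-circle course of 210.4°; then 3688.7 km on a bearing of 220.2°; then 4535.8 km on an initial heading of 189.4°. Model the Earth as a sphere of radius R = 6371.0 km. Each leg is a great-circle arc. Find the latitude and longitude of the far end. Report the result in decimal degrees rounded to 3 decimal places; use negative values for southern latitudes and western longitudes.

latitude -71.249°, longitude -60.866°

Apply the spherical direct solution leg by leg, carrying full precision between legs.
Leg 1: from (-66.737°, -133.491°), δ = 850.7/6371 = 0.133527 rad, θ = 210.4° → φ = -72.916°, λ = -146.748°.
Leg 2: from (-72.916°, -146.748°), δ = 3688.7/6371 = 0.578983 rad, θ = 220.2° → φ = -67.348°, λ = 99.748°.
Leg 3: from (-67.348°, 99.748°), δ = 4535.8/6371 = 0.711945 rad, θ = 189.4° → φ = -71.249°, λ = -60.866°.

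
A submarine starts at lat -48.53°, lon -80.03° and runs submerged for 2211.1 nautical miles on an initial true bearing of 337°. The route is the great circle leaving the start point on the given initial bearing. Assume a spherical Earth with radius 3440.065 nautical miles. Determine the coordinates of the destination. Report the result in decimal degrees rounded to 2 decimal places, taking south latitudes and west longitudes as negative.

latitude -13.56°, longitude -93.97°

Angular distance δ = d/R = 2211.1 / 3440.065 = 0.642749 rad.
Converting: φ₁ = -0.847008 rad, θ = 5.881760 rad.
Applying the spherical law of cosines for sides, sin φ₂ = sin φ₁ cos δ + cos φ₁ sin δ cos θ = -0.234396, so φ₂ = -13.56°.
For the longitude increment, Δλ = atan2( sin θ sin δ cos φ₁, cos δ − sin φ₁ sin φ₂ ) = atan2(-0.155096, 0.624817) = -13.94°.
λ₂ = -80.03° + -13.94° = -93.97°.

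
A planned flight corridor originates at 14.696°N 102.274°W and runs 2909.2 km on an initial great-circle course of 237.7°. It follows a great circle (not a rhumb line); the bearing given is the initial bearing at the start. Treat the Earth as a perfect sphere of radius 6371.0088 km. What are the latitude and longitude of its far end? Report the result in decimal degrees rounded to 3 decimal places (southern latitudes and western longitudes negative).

The arc subtends δ = 2909.2/6371.0088 = 0.456631 rad at the centre.
Start latitude φ₁ = 0.256494 rad; initial bearing θ = 4.148648 rad.
sin φ₂ = sin φ₁ cos δ + cos φ₁ sin δ cos θ = (0.253690)(0.897543) + (0.967285)(0.440927)(-0.534352) = -0.000204
φ₂ = asin(-0.000204) = -0.000204 rad = -0.012°.
Δλ = atan2( sin θ sin δ cos φ₁ , cos δ − sin φ₁ sin φ₂ ) = atan2(-0.360506, 0.897595) = -0.381915 rad = -21.882°.
λ₂ = -102.274° + -21.882° = -124.156°.

latitude -0.012°, longitude -124.156°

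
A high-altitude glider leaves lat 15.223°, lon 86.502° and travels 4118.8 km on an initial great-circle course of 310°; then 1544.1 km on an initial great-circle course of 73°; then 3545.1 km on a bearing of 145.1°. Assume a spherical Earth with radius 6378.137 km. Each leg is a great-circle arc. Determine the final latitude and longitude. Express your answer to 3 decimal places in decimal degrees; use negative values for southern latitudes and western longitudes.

latitude 10.989°, longitude 86.884°

Apply the spherical direct solution leg by leg, carrying full precision between legs.
Leg 1: from (15.223°, 86.502°), δ = 4118.8/6378.137 = 0.645769 rad, θ = 310° → φ = 35.660°, λ = 51.932°.
Leg 2: from (35.660°, 51.932°), δ = 1544.1/6378.137 = 0.242093 rad, θ = 73° → φ = 38.529°, λ = 68.974°.
Leg 3: from (38.529°, 68.974°), δ = 3545.1/6378.137 = 0.555821 rad, θ = 145.1° → φ = 10.989°, λ = 86.884°.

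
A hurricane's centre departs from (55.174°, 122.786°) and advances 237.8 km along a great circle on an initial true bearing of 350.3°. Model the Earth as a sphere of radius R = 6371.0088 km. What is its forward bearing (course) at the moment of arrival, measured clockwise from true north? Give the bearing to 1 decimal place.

final bearing 349.7°

The arc subtends δ = 237.8/6371.0088 = 0.037325 rad at the centre.
Start latitude φ₁ = 0.962968 rad; initial bearing θ = 6.113888 rad.
Applying the spherical law of cosines for sides, sin φ₂ = sin φ₁ cos δ + cos φ₁ sin δ cos θ = 0.841325, so φ₂ = 57.280°.
For the longitude increment, Δλ = atan2( sin θ sin δ cos φ₁, cos δ − sin φ₁ sin φ₂ ) = atan2(-0.003591, 0.308668) = -0.666°.
Hence λ₂ = 122.786° + -0.666° = 122.120°.
The forward bearing on arrival equals the back-azimuth from the destination plus 180°.
Back-azimuth from P₂ (57.3°, 122.1°) to P₁ (55.2°, 122.8°), with Δλ' = λ₁ − λ₂ = 0.7°: atan2( sin Δλ' cos φ₁ , cos φ₂ sin φ₁ − sin φ₂ cos φ₁ cos Δλ' ) = 169.7°.
Final bearing = (169.7° + 180°) mod 360° = 349.7°.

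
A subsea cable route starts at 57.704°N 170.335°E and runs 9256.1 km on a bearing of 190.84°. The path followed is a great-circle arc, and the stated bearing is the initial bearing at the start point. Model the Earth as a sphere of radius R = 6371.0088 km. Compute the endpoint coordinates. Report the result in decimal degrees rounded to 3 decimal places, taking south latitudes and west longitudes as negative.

Central angle δ = d/R = 1.452847 rad.
Converting: φ₁ = 1.007125 rad, θ = 3.330786 rad.
Applying the spherical law of cosines for sides, sin φ₂ = sin φ₁ cos δ + cos φ₁ sin δ cos θ = -0.421642, so φ₂ = -24.938°.
Δλ = atan2( sin θ sin δ cos φ₁ , cos δ − sin φ₁ sin φ₂ ) = atan2(-0.099785, 0.474090) = -0.207449 rad = -11.886°.
Hence λ₂ = 170.335° + -11.886° = 158.449°.

latitude -24.938°, longitude 158.449°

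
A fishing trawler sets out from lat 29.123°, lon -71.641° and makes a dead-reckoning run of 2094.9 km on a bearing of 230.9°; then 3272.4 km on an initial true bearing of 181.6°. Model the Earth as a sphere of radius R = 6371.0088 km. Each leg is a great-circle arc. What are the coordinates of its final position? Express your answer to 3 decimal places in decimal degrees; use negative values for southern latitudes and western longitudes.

latitude -12.997°, longitude -87.593°

Apply the spherical direct solution leg by leg, carrying full precision between legs.
Leg 1: from (29.123°, -71.641°), δ = 2094.9/6371.0088 = 0.328818 rad, θ = 230.9° → φ = 16.421°, λ = -86.786°.
Leg 2: from (16.421°, -86.786°), δ = 3272.4/6371.0088 = 0.513639 rad, θ = 181.6° → φ = -12.997°, λ = -87.593°.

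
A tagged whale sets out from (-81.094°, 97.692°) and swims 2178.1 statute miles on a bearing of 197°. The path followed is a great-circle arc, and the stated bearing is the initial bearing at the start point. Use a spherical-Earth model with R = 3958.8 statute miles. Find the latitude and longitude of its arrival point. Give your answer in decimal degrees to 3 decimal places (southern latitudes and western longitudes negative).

latitude -66.861°, longitude -59.415°

Angular distance δ = d/R = 2178.1 / 3958.8 = 0.550192 rad.
Converting: φ₁ = -1.415357 rad, θ = 3.438299 rad.
Destination latitude: φ₂ = arcsin( sin φ₁ cos δ + cos φ₁ sin δ cos θ ) = arcsin(-0.919555) = -66.861°.
Δλ = atan2( sin θ sin δ cos φ₁ , cos δ − sin φ₁ sin φ₂ ) = atan2(-0.023666, -0.056044) = -2.742034 rad = -157.107°.
λ₂ = λ₁ + Δλ = -59.415°.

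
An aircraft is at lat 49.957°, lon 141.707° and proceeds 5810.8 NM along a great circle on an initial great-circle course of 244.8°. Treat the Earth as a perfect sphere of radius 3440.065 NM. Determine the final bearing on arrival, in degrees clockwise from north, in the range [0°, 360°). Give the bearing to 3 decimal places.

final bearing 218.652°

Angular distance δ = d/R = 5810.8 / 3440.065 = 1.689154 rad.
Converting: φ₁ = 0.871914 rad, θ = 4.272566 rad.
sin φ₂ = sin φ₁ cos δ + cos φ₁ sin δ cos θ = (0.765562)(-0.118082) + (0.643362)(0.993004)(-0.425779) = -0.362413
φ₂ = asin(-0.362413) = -0.370855 rad = -21.248°.
For the longitude increment, Δλ = atan2( sin θ sin δ cos φ₁, cos δ − sin φ₁ sin φ₂ ) = atan2(-0.578059, 0.159368) = -74.587°.
λ₂ = 141.707° + -74.587° = 67.120°.
The forward bearing on arrival equals the back-azimuth from the destination plus 180°.
Back-azimuth from P₂ (-21.248°, 67.120°) to P₁ (49.957°, 141.707°), with Δλ' = λ₁ − λ₂ = 74.587°: atan2( sin Δλ' cos φ₁ , cos φ₂ sin φ₁ − sin φ₂ cos φ₁ cos Δλ' ) = 38.652°.
Final bearing = (38.652° + 180°) mod 360° = 218.652°.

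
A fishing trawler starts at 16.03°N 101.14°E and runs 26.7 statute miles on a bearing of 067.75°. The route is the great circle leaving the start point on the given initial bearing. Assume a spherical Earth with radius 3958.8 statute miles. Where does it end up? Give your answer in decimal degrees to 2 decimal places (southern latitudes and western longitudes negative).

latitude 16.18°, longitude 101.51°

Central angle δ = d/R = 0.006744 rad.
Start latitude φ₁ = 0.279776 rad; initial bearing θ = 1.182461 rad.
sin φ₂ = sin φ₁ cos δ + cos φ₁ sin δ cos θ = (0.276141)(0.999977) + (0.961117)(0.006744)(0.378649) = 0.278589
φ₂ = asin(0.278589) = 0.282324 rad = 16.18°.
For the longitude increment, Δλ = atan2( sin θ sin δ cos φ₁, cos δ − sin φ₁ sin φ₂ ) = atan2(0.006000, 0.923048) = 0.37°.
Hence λ₂ = 101.14° + 0.37° = 101.51°.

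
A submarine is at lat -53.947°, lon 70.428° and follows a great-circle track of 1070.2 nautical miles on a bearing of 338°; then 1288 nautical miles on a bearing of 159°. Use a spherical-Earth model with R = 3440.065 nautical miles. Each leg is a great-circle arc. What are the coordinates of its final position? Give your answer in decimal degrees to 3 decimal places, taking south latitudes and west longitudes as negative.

latitude -56.445°, longitude 75.883°

Apply the spherical direct solution leg by leg, carrying full precision between legs.
Leg 1: from (-53.947°, 70.428°), δ = 1070.2/3440.065 = 0.311099 rad, θ = 338° → φ = -37.058°, λ = 62.166°.
Leg 2: from (-37.058°, 62.166°), δ = 1288/3440.065 = 0.374412 rad, θ = 159° → φ = -56.445°, λ = 75.883°.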